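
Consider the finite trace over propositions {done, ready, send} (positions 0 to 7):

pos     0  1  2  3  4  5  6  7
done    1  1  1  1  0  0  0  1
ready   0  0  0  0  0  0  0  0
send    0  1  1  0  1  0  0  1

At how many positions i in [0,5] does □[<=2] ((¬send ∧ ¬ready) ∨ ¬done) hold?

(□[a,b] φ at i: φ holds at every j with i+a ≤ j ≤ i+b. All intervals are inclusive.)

2

Evaluate at each i in [0,5]:
  i=0: ✗ (fails at j=1)
  i=1: ✗ (fails at j=1)
  i=2: ✗ (fails at j=2)
  i=3: ✓ (all of [3,5])
  i=4: ✓ (all of [4,6])
  i=5: ✗ (fails at j=7)
Positions where it holds: {3, 4} → 2.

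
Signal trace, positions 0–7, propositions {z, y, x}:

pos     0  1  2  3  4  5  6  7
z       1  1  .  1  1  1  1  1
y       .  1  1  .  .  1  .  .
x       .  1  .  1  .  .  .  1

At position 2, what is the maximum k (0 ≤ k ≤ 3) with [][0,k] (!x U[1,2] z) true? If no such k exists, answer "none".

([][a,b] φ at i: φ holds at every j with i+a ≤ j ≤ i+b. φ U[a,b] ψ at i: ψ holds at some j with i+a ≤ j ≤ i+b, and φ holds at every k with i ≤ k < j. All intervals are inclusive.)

(!x U[1,2] z) must hold from j=2 onward; find where it first fails.
  j=2: holds
  j=3: fails
Holds on [2,2], so largest k = 0.

0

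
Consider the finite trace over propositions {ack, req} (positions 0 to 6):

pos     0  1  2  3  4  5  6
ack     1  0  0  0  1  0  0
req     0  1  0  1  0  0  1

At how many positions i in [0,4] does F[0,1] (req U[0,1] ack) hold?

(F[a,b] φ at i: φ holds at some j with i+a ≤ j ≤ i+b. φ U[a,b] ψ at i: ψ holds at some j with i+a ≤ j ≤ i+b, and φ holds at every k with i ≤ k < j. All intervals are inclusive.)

Evaluate at each i in [0,4]:
  i=0: ✓ (witness j=0)
  i=1: ✗ (none in [1,2])
  i=2: ✓ (witness j=3)
  i=3: ✓ (witness j=3)
  i=4: ✓ (witness j=4)
Positions where it holds: {0, 2, 3, 4} → 4.

4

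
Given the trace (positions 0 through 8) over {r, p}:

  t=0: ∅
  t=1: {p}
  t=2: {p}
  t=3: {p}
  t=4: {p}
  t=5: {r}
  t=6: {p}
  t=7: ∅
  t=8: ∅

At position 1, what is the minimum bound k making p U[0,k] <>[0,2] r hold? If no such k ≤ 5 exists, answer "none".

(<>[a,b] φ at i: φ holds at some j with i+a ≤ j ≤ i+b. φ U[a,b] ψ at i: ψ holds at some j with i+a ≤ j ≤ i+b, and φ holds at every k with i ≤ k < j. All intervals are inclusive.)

2

Need earliest j ≥ 1 with <>[0,2] r, and p at every k in [1,j-1].
  j=1: rhs fails.
  j=2: rhs fails.
  j=3: rhs holds; lhs holds on [1,2]. k = 2.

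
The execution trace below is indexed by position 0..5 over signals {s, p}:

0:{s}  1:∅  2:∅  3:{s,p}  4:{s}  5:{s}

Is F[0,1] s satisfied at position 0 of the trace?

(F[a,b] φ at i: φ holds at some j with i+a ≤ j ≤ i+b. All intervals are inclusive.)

Check s at each j in [0,1]:
  j=0: true
  j=1: false
Found at j=0 → formula holds.

True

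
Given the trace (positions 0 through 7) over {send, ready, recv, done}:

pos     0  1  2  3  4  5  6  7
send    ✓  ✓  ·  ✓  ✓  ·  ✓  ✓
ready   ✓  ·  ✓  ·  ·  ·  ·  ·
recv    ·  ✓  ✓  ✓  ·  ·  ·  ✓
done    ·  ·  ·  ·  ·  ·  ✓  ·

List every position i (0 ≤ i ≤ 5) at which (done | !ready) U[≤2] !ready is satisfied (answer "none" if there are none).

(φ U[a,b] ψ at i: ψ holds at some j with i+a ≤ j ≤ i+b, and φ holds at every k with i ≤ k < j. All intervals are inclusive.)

1, 3, 4, 5

Evaluate at each i in [0,5]:
  i=0: ✗ (lhs fails at k=0 before rhs at j=1)
  i=1: ✓ (rhs at j=1)
  i=2: ✗ (lhs fails at k=2 before rhs at j=3)
  i=3: ✓ (rhs at j=3)
  i=4: ✓ (rhs at j=4)
  i=5: ✓ (rhs at j=5)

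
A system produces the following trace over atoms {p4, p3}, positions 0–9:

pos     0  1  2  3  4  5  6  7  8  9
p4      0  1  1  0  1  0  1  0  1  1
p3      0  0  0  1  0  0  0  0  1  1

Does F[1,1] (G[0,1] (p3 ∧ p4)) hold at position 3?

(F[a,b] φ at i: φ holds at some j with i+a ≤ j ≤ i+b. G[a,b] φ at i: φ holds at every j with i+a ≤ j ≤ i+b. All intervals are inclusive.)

False

Check G[0,1] (p3 ∧ p4) at each j in [4,4]:
  j=4: fails at 4
No position in the window satisfies it → formula fails.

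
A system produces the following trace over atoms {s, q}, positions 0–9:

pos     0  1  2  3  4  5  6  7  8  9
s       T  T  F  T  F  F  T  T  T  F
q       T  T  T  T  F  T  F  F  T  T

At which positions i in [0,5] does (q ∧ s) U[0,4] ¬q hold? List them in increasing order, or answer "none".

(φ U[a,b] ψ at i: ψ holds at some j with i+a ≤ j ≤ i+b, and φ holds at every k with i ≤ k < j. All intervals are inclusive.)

Evaluate at each i in [0,5]:
  i=0: ✗ (lhs fails at k=2 before rhs at j=4)
  i=1: ✗ (lhs fails at k=2 before rhs at j=4)
  i=2: ✗ (lhs fails at k=2 before rhs at j=4)
  i=3: ✓ (rhs at j=4; lhs holds on [3,3])
  i=4: ✓ (rhs at j=4)
  i=5: ✗ (lhs fails at k=5 before rhs at j=6)

3, 4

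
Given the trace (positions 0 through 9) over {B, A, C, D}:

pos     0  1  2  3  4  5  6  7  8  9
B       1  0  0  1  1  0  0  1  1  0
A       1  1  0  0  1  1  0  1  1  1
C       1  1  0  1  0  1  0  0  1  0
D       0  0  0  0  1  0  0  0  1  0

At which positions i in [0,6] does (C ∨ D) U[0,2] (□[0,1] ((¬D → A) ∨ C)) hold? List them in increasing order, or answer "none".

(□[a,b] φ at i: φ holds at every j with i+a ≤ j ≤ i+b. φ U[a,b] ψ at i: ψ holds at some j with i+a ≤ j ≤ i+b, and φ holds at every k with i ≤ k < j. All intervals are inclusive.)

Evaluate at each i in [0,6]:
  i=0: ✓ (rhs at j=0)
  i=1: ✗ (lhs fails at k=2 before rhs at j=3)
  i=2: ✗ (lhs fails at k=2 before rhs at j=3)
  i=3: ✓ (rhs at j=3)
  i=4: ✓ (rhs at j=4)
  i=5: ✗ (lhs fails at k=6 before rhs at j=7)
  i=6: ✗ (lhs fails at k=6 before rhs at j=7)

0, 3, 4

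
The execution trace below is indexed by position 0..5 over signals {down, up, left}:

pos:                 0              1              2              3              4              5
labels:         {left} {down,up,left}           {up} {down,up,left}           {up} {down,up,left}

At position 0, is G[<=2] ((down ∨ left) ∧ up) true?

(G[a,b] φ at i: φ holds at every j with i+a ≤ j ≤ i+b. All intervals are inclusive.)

Check ((down ∨ left) ∧ up) at every j in [0,2]:
  j=0: false
  j=1: true
  j=2: false
Fails at j=0 → formula fails.

No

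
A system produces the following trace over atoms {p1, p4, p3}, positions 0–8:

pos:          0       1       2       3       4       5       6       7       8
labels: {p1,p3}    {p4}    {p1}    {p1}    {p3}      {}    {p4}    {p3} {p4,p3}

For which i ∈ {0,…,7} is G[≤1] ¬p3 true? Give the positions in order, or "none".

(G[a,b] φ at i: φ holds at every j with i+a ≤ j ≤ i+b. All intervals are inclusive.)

Evaluate at each i in [0,7]:
  i=0: ✗ (fails at j=0)
  i=1: ✓ (all of [1,2])
  i=2: ✓ (all of [2,3])
  i=3: ✗ (fails at j=4)
  i=4: ✗ (fails at j=4)
  i=5: ✓ (all of [5,6])
  i=6: ✗ (fails at j=7)
  i=7: ✗ (fails at j=7)

1, 2, 5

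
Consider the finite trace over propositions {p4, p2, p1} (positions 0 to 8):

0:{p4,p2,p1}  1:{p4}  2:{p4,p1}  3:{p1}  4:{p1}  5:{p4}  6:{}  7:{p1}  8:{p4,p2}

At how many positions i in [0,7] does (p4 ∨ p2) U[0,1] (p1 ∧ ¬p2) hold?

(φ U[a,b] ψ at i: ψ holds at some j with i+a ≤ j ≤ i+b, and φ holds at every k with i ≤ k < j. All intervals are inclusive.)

Evaluate at each i in [0,7]:
  i=0: ✗ (no rhs in [0,1])
  i=1: ✓ (rhs at j=2; lhs holds on [1,1])
  i=2: ✓ (rhs at j=2)
  i=3: ✓ (rhs at j=3)
  i=4: ✓ (rhs at j=4)
  i=5: ✗ (no rhs in [5,6])
  i=6: ✗ (lhs fails at k=6 before rhs at j=7)
  i=7: ✓ (rhs at j=7)
Positions where it holds: {1, 2, 3, 4, 7} → 5.

5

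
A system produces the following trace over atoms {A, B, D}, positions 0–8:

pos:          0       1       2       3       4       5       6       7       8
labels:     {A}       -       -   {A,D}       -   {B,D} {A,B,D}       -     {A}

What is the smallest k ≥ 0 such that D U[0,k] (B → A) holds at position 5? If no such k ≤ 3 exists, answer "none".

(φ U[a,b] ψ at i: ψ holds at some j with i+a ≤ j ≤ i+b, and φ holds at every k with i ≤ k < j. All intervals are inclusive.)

Need earliest j ≥ 5 with (B → A), and D at every k in [5,j-1].
  j=5: rhs fails.
  j=6: rhs holds; lhs holds on [5,5]. k = 1.

1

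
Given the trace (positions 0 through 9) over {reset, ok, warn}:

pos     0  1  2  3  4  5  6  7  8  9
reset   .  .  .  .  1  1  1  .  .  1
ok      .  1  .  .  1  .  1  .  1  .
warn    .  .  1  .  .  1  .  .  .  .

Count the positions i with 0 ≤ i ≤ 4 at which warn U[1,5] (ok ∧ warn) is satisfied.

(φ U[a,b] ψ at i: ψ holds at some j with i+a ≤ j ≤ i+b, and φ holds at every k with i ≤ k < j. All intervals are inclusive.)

Evaluate at each i in [0,4]:
  i=0: ✗ (no rhs in [1,5])
  i=1: ✗ (no rhs in [2,6])
  i=2: ✗ (no rhs in [3,7])
  i=3: ✗ (no rhs in [4,8])
  i=4: ✗ (no rhs in [5,9])
Positions where it holds: {} → 0.

0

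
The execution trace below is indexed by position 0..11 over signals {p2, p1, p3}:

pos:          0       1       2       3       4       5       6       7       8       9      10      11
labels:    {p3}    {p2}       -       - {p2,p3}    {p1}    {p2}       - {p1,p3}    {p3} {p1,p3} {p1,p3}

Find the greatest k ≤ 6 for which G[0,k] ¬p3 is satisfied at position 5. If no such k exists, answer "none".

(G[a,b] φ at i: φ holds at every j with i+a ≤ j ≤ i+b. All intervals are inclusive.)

¬p3 must hold from j=5 onward; find where it first fails.
  j=5: holds
  j=6: holds
  j=7: holds
  j=8: fails
Holds on [5,7], so largest k = 2.

2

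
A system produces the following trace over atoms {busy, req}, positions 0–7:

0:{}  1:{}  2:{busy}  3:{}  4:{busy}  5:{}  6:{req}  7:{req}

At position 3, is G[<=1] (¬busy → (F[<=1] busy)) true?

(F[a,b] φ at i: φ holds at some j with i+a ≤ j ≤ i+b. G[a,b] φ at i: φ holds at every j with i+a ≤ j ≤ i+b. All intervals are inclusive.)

Holds

Check (¬busy → (F[<=1] busy)) at every j in [3,4]:
  j=3: antecedent true; consequent holds (witness at 4) → ✓
  j=4: antecedent false → ✓
All positions satisfy it → formula holds.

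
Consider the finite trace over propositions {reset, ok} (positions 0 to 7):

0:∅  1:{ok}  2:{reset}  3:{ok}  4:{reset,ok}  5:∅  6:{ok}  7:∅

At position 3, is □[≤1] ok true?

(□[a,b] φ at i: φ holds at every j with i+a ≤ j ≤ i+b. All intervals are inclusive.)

True

Check ok at every j in [3,4]:
  j=3: true
  j=4: true
All positions satisfy it → formula holds.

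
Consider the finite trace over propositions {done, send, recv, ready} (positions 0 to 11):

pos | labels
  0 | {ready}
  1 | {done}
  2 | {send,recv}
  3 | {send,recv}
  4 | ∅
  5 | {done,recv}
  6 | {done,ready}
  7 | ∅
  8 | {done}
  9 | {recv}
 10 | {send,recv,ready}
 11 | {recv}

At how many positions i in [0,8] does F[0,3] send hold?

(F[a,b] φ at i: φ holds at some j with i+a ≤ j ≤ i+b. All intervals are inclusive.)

Evaluate at each i in [0,8]:
  i=0: ✓ (witness j=2)
  i=1: ✓ (witness j=2)
  i=2: ✓ (witness j=2)
  i=3: ✓ (witness j=3)
  i=4: ✗ (none in [4,7])
  i=5: ✗ (none in [5,8])
  i=6: ✗ (none in [6,9])
  i=7: ✓ (witness j=10)
  i=8: ✓ (witness j=10)
Positions where it holds: {0, 1, 2, 3, 7, 8} → 6.

6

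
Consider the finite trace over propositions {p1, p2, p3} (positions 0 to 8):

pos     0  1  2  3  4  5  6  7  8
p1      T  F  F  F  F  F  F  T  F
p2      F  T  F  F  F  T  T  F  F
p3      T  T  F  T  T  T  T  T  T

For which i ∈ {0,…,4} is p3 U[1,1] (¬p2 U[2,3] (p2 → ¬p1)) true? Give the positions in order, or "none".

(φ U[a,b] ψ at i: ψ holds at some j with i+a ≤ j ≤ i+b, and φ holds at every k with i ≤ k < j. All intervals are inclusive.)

1

Evaluate at each i in [0,4]:
  i=0: ✗ (no rhs in [1,1])
  i=1: ✓ (rhs at j=2; lhs holds on [1,1])
  i=2: ✗ (lhs fails at k=2 before rhs at j=3)
  i=3: ✗ (no rhs in [4,4])
  i=4: ✗ (no rhs in [5,5])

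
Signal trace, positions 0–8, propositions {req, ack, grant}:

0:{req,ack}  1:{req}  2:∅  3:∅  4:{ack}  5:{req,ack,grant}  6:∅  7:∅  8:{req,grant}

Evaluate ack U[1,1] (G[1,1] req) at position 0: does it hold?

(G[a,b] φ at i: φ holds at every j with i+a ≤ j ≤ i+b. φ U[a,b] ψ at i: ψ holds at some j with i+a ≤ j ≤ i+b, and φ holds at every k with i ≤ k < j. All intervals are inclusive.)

Need some j in [1,1] with G[1,1] req, and ack at every k in [0,j-1].
  j=1: G[1,1] req — fails at 2.
No j in the window works → until fails.

False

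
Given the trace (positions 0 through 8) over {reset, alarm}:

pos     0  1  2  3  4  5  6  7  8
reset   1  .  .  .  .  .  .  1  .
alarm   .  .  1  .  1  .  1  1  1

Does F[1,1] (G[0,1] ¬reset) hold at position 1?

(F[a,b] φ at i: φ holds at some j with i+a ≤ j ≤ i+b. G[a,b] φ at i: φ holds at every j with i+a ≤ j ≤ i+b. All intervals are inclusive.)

Check G[0,1] ¬reset at each j in [2,2]:
  j=2: holds on [2,3]
Found at j=2 → formula holds.

Yes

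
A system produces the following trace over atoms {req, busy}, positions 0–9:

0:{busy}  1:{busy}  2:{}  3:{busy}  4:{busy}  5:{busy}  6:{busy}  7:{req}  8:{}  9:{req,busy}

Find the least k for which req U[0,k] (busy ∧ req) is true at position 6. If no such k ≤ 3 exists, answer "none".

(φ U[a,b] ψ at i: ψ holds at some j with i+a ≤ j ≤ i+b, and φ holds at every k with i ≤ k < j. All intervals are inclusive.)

none

Need earliest j ≥ 6 with (busy ∧ req), and req at every k in [6,j-1].
  j=6: rhs fails.
  j=7: rhs fails.
  j=8: rhs fails.
  j=9: rhs holds but lhs fails at k=6.
No witness within the range → none.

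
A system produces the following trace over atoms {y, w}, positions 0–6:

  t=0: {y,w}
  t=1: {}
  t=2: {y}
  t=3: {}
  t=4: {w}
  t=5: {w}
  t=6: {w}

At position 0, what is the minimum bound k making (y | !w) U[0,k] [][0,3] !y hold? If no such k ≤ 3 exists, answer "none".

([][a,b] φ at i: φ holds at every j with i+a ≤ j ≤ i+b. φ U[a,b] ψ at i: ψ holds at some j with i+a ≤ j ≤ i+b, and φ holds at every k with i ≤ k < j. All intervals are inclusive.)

3

Need earliest j ≥ 0 with [][0,3] !y, and (y | !w) at every k in [0,j-1].
  j=0: rhs fails.
  j=1: rhs fails.
  j=2: rhs fails.
  j=3: rhs holds; lhs holds on [0,2]. k = 3.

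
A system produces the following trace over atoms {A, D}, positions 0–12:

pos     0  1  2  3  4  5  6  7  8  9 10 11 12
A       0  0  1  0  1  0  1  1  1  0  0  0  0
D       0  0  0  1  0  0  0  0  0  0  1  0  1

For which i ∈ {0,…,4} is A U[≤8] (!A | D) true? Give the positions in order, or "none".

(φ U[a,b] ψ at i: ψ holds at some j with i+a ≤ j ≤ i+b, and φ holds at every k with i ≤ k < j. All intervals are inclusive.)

Evaluate at each i in [0,4]:
  i=0: ✓ (rhs at j=0)
  i=1: ✓ (rhs at j=1)
  i=2: ✓ (rhs at j=3; lhs holds on [2,2])
  i=3: ✓ (rhs at j=3)
  i=4: ✓ (rhs at j=5; lhs holds on [4,4])

0, 1, 2, 3, 4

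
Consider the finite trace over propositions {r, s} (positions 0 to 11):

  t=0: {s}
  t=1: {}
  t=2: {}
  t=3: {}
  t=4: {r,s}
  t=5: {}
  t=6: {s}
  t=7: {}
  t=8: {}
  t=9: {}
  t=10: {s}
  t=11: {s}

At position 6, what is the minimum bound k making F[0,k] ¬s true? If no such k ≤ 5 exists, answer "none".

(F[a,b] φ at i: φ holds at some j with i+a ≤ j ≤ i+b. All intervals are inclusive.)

1

Scan j = 6,7,… for ¬s:
  j=6: fails
  j=7: holds
First hit at j=7, so smallest k = 7-6 = 1.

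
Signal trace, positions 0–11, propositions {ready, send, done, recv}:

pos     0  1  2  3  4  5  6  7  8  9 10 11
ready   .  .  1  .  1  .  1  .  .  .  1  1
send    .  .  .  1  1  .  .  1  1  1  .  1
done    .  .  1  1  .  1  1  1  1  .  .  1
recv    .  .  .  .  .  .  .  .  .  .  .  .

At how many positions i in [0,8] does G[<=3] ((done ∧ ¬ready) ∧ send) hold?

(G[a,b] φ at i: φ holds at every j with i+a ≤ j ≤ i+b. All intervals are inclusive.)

Evaluate at each i in [0,8]:
  i=0: ✗ (fails at j=0)
  i=1: ✗ (fails at j=1)
  i=2: ✗ (fails at j=2)
  i=3: ✗ (fails at j=4)
  i=4: ✗ (fails at j=4)
  i=5: ✗ (fails at j=5)
  i=6: ✗ (fails at j=6)
  i=7: ✗ (fails at j=9)
  i=8: ✗ (fails at j=9)
Positions where it holds: {} → 0.

0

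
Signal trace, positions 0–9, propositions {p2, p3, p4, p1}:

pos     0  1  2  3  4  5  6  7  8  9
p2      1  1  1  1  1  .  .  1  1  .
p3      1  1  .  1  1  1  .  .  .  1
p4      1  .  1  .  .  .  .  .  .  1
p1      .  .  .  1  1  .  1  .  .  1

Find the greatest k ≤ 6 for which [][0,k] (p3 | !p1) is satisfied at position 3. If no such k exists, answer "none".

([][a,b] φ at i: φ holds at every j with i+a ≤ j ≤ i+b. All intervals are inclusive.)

2

(p3 | !p1) must hold from j=3 onward; find where it first fails.
  j=3: holds
  j=4: holds
  j=5: holds
  j=6: fails
Holds on [3,5], so largest k = 2.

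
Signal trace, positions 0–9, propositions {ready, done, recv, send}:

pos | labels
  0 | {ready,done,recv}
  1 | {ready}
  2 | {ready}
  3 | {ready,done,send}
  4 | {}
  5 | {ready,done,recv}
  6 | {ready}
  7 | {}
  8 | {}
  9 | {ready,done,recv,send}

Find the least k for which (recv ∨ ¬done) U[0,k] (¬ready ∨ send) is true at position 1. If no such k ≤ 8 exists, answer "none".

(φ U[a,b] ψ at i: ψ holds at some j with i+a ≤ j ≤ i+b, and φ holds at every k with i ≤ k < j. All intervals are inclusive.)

2

Need earliest j ≥ 1 with (¬ready ∨ send), and (recv ∨ ¬done) at every k in [1,j-1].
  j=1: rhs fails.
  j=2: rhs fails.
  j=3: rhs holds; lhs holds on [1,2]. k = 2.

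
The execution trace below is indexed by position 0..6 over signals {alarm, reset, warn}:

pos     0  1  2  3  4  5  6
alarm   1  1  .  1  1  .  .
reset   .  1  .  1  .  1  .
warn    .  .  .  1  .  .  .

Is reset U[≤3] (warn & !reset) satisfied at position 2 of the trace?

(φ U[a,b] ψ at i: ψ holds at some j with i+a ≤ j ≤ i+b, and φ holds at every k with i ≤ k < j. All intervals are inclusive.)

Does not hold

Need some j in [2,5] with (warn & !reset), and reset at every k in [2,j-1].
  j=2: (warn & !reset) false.
  j=3: (warn & !reset) false.
  j=4: (warn & !reset) false.
  j=5: (warn & !reset) false.
No j in the window works → until fails.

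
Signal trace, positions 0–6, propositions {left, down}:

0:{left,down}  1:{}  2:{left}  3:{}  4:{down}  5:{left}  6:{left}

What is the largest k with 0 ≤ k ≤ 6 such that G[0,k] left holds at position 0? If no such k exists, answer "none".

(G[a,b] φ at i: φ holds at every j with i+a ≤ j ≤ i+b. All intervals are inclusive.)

left must hold from j=0 onward; find where it first fails.
  j=0: holds
  j=1: fails
Holds on [0,0], so largest k = 0.

0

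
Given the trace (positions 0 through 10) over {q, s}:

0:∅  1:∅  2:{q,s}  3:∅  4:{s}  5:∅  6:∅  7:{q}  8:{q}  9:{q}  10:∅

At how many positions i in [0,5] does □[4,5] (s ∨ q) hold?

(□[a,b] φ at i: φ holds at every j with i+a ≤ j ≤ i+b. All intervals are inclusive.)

2

Evaluate at each i in [0,5]:
  i=0: ✗ (fails at j=5)
  i=1: ✗ (fails at j=5)
  i=2: ✗ (fails at j=6)
  i=3: ✓ (all of [7,8])
  i=4: ✓ (all of [8,9])
  i=5: ✗ (fails at j=10)
Positions where it holds: {3, 4} → 2.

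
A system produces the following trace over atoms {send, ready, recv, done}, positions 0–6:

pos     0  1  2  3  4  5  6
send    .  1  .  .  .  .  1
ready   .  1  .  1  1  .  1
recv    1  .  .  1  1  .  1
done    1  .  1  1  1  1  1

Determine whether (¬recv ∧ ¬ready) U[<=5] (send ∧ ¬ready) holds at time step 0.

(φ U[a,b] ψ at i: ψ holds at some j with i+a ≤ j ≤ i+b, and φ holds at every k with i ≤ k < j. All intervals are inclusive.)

Does not hold

Need some j in [0,5] with (send ∧ ¬ready), and (¬recv ∧ ¬ready) at every k in [0,j-1].
  j=0: (send ∧ ¬ready) false.
  j=1: (send ∧ ¬ready) false.
  j=2: (send ∧ ¬ready) false.
  j=3: (send ∧ ¬ready) false.
  j=4: (send ∧ ¬ready) false.
  j=5: (send ∧ ¬ready) false.
No j in the window works → until fails.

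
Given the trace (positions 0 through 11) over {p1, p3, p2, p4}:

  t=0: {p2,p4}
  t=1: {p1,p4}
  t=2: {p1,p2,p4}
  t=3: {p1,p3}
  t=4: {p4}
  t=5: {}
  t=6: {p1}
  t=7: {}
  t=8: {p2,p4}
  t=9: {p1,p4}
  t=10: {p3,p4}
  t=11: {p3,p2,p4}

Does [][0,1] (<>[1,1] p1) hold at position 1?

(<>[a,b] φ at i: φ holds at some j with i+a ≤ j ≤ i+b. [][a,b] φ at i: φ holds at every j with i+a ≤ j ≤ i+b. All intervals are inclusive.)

Holds

Check <>[1,1] p1 at every j in [1,2]:
  j=1: holds (witness at 2)
  j=2: holds (witness at 3)
All positions satisfy it → formula holds.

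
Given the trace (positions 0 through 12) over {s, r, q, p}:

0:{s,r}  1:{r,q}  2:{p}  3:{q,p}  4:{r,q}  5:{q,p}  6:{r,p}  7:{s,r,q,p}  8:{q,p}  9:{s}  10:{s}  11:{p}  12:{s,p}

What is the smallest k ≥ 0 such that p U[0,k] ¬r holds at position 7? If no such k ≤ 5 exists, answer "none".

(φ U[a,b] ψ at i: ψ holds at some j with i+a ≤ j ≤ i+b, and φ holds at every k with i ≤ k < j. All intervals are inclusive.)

1

Need earliest j ≥ 7 with ¬r, and p at every k in [7,j-1].
  j=7: rhs fails.
  j=8: rhs holds; lhs holds on [7,7]. k = 1.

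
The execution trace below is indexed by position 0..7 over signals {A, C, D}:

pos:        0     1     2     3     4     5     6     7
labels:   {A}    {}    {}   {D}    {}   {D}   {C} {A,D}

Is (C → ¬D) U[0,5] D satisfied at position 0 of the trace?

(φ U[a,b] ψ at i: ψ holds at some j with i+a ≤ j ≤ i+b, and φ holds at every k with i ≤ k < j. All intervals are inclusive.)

Yes

Need some j in [0,5] with D, and (C → ¬D) at every k in [0,j-1].
  j=0: D false.
  j=1: D false.
  j=2: D false.
  j=3: D holds; (C → ¬D) holds at every k in [0,2] → satisfied.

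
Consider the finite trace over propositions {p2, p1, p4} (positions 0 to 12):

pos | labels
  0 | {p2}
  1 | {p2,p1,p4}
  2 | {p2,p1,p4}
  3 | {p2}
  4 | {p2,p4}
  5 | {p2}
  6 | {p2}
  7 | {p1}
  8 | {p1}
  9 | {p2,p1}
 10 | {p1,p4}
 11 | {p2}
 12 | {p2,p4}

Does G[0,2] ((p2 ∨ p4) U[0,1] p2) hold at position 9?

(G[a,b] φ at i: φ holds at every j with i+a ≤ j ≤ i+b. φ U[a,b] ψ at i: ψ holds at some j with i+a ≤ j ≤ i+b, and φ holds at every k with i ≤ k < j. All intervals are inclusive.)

Check ((p2 ∨ p4) U[0,1] p2) at every j in [9,11]:
  j=9: holds
  j=10: holds
  j=11: holds
All positions satisfy it → formula holds.

Holds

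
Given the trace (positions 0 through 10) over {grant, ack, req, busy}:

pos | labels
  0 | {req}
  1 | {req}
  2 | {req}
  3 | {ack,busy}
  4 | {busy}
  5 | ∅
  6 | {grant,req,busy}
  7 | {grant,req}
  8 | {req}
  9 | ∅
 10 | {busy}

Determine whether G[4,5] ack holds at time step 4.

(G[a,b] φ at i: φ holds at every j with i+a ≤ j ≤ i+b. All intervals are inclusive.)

Check ack at every j in [8,9]:
  j=8: false
  j=9: false
Fails at j=8 → formula fails.

Does not hold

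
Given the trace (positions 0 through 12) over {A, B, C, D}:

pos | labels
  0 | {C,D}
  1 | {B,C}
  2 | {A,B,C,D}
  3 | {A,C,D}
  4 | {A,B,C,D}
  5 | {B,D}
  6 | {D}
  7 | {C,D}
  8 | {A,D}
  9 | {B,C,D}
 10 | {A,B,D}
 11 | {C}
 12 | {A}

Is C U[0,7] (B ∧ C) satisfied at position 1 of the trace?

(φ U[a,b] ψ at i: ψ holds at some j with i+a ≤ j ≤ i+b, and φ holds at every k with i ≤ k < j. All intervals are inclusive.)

Yes

Need some j in [1,8] with (B ∧ C), and C at every k in [1,j-1].
  j=1: (B ∧ C) holds; no prefix to check → satisfied.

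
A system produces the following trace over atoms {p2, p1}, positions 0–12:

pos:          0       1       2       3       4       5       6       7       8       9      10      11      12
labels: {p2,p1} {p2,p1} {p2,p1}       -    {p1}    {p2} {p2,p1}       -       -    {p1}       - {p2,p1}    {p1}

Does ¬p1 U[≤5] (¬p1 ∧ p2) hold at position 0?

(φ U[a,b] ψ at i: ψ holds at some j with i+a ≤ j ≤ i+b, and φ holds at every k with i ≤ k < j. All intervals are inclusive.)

No

Need some j in [0,5] with (¬p1 ∧ p2), and ¬p1 at every k in [0,j-1].
  j=0: (¬p1 ∧ p2) false.
  j=1: (¬p1 ∧ p2) false.
  j=2: (¬p1 ∧ p2) false.
  j=3: (¬p1 ∧ p2) false.
  j=4: (¬p1 ∧ p2) false.
  j=5: (¬p1 ∧ p2) holds, but ¬p1 fails at k=0 → not this j.
No j in the window works → until fails.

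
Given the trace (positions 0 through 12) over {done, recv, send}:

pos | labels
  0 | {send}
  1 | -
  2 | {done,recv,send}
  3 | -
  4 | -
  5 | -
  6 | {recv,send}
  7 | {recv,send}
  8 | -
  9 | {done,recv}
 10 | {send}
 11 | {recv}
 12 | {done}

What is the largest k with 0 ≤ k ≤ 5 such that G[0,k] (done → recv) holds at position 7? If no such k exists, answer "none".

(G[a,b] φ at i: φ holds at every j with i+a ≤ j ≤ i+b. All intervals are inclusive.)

4

(done → recv) must hold from j=7 onward; find where it first fails.
  j=7: holds
  j=8: holds
  j=9: holds
  j=10: holds
  j=11: holds
  j=12: fails
Holds on [7,11], so largest k = 4.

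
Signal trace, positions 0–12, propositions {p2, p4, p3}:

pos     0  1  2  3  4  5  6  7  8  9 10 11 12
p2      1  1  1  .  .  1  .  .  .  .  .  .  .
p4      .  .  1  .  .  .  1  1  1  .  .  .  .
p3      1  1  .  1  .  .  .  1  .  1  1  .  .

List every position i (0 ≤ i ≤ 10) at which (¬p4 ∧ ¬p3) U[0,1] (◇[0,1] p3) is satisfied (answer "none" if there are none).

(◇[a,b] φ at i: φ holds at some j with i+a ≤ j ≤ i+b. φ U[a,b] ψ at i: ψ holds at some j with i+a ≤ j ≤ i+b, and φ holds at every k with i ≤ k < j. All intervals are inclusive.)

Evaluate at each i in [0,10]:
  i=0: ✓ (rhs at j=0)
  i=1: ✓ (rhs at j=1)
  i=2: ✓ (rhs at j=2)
  i=3: ✓ (rhs at j=3)
  i=4: ✗ (no rhs in [4,5])
  i=5: ✓ (rhs at j=6; lhs holds on [5,5])
  i=6: ✓ (rhs at j=6)
  i=7: ✓ (rhs at j=7)
  i=8: ✓ (rhs at j=8)
  i=9: ✓ (rhs at j=9)
  i=10: ✓ (rhs at j=10)

0, 1, 2, 3, 5, 6, 7, 8, 9, 10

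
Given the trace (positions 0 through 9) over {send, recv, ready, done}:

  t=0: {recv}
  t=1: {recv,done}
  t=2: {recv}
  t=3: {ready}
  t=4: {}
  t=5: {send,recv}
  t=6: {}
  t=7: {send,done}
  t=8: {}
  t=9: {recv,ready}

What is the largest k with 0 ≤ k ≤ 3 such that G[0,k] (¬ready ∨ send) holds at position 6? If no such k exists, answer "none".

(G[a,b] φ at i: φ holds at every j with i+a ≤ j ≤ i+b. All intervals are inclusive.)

2

(¬ready ∨ send) must hold from j=6 onward; find where it first fails.
  j=6: holds
  j=7: holds
  j=8: holds
  j=9: fails
Holds on [6,8], so largest k = 2.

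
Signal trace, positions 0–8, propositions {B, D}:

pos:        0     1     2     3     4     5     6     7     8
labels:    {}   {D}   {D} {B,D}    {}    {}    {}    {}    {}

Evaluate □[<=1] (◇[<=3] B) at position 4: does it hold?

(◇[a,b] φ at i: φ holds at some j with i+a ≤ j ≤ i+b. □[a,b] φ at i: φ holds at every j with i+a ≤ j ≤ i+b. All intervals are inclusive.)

No

Check ◇[<=3] B at every j in [4,5]:
  j=4: fails (none in [4,7])
  j=5: fails (none in [5,8])
Fails at j=4 → formula fails.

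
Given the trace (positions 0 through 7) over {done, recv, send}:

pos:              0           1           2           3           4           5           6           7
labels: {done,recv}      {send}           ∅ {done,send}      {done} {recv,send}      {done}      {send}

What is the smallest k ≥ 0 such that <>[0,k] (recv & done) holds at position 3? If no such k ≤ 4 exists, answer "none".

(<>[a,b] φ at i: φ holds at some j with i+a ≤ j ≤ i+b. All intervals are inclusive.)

none

Scan j = 3,4,… for (recv & done):
  j=3: fails
  j=4: fails
  j=5: fails
  j=6: fails
  j=7: fails
No j in [3,7] satisfies it → none.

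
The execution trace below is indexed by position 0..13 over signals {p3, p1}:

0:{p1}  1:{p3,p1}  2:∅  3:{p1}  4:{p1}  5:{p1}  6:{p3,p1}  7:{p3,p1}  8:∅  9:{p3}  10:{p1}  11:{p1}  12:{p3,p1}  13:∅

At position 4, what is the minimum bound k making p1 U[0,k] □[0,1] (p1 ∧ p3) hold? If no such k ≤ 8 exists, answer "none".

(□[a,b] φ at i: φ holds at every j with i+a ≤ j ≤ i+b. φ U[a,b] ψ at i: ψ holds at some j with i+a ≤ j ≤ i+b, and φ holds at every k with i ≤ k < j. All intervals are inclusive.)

2

Need earliest j ≥ 4 with □[0,1] (p1 ∧ p3), and p1 at every k in [4,j-1].
  j=4: rhs fails.
  j=5: rhs fails.
  j=6: rhs holds; lhs holds on [4,5]. k = 2.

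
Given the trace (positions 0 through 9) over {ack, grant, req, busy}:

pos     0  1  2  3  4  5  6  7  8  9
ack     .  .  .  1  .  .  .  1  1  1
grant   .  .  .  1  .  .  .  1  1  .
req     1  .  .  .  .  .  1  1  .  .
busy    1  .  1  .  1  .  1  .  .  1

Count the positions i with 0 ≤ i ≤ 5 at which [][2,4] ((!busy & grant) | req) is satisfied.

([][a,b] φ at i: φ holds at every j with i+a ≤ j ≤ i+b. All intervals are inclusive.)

Evaluate at each i in [0,5]:
  i=0: ✗ (fails at j=2)
  i=1: ✗ (fails at j=4)
  i=2: ✗ (fails at j=4)
  i=3: ✗ (fails at j=5)
  i=4: ✓ (all of [6,8])
  i=5: ✗ (fails at j=9)
Positions where it holds: {4} → 1.

1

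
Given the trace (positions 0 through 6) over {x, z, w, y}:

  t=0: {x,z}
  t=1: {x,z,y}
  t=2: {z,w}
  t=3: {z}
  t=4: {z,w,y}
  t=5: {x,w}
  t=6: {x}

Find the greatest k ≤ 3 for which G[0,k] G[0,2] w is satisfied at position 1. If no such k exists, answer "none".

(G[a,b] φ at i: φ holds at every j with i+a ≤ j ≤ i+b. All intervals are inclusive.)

none

G[0,2] w must hold from j=1 onward; find where it first fails.
  j=1: fails → no k works.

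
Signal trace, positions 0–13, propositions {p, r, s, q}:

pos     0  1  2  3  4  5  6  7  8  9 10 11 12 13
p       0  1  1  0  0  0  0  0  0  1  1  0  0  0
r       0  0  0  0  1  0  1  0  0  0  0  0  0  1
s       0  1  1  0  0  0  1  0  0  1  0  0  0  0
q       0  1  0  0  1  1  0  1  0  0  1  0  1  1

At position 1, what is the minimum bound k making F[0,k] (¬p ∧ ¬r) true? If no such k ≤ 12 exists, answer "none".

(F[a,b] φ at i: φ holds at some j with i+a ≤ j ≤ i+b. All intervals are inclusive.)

Scan j = 1,2,… for (¬p ∧ ¬r):
  j=1: fails
  j=2: fails
  j=3: holds
First hit at j=3, so smallest k = 3-1 = 2.

2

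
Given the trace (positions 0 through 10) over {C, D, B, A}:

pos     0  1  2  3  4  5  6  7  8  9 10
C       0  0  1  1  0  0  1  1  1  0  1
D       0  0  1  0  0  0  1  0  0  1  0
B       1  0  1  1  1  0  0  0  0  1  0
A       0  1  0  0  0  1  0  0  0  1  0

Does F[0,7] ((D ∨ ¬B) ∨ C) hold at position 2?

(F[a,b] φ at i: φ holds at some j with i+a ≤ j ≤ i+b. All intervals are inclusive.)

True

Check ((D ∨ ¬B) ∨ C) at each j in [2,9]:
  j=2: true
  j=3: true
  j=4: false
  j=5: true
  j=6: true
  j=7: true
  j=8: true
  j=9: true
Found at j=2 → formula holds.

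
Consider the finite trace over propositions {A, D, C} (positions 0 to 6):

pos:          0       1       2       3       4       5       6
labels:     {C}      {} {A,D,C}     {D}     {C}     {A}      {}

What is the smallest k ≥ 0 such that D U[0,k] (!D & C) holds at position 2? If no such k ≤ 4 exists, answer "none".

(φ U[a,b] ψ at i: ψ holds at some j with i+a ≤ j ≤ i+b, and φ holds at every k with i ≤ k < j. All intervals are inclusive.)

2

Need earliest j ≥ 2 with (!D & C), and D at every k in [2,j-1].
  j=2: rhs fails.
  j=3: rhs fails.
  j=4: rhs holds; lhs holds on [2,3]. k = 2.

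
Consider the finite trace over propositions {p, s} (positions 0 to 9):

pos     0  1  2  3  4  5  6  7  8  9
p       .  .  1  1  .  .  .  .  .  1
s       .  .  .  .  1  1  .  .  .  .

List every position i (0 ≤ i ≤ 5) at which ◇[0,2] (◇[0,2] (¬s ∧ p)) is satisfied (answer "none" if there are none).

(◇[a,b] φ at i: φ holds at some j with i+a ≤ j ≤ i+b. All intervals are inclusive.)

0, 1, 2, 3, 5

Evaluate at each i in [0,5]:
  i=0: ✓ (witness j=0)
  i=1: ✓ (witness j=1)
  i=2: ✓ (witness j=2)
  i=3: ✓ (witness j=3)
  i=4: ✗ (none in [4,6])
  i=5: ✓ (witness j=7)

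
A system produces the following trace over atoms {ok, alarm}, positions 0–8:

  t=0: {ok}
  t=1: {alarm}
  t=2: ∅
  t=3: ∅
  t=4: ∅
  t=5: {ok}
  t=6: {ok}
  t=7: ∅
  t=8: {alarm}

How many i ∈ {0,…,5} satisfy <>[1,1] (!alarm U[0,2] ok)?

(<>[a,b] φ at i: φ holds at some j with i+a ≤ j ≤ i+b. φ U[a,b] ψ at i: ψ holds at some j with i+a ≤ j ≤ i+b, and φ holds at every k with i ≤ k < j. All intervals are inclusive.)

4

Evaluate at each i in [0,5]:
  i=0: ✗ (none in [1,1])
  i=1: ✗ (none in [2,2])
  i=2: ✓ (witness j=3)
  i=3: ✓ (witness j=4)
  i=4: ✓ (witness j=5)
  i=5: ✓ (witness j=6)
Positions where it holds: {2, 3, 4, 5} → 4.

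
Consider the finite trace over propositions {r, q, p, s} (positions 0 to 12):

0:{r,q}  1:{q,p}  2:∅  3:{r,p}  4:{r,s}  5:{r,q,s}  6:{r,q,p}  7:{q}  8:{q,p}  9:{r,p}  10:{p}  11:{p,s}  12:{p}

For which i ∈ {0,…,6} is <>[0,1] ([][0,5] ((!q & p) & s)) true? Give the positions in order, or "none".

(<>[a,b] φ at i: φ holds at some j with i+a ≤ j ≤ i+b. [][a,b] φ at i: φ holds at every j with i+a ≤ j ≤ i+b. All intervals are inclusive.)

Evaluate at each i in [0,6]:
  i=0: ✗ (none in [0,1])
  i=1: ✗ (none in [1,2])
  i=2: ✗ (none in [2,3])
  i=3: ✗ (none in [3,4])
  i=4: ✗ (none in [4,5])
  i=5: ✗ (none in [5,6])
  i=6: ✗ (none in [6,7])

none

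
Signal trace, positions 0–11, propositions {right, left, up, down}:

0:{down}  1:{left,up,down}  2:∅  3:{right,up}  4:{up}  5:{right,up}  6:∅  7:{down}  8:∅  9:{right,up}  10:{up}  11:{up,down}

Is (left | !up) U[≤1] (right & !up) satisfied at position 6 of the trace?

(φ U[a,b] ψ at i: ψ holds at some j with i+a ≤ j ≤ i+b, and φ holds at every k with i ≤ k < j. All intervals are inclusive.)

Need some j in [6,7] with (right & !up), and (left | !up) at every k in [6,j-1].
  j=6: (right & !up) false.
  j=7: (right & !up) false.
No j in the window works → until fails.

No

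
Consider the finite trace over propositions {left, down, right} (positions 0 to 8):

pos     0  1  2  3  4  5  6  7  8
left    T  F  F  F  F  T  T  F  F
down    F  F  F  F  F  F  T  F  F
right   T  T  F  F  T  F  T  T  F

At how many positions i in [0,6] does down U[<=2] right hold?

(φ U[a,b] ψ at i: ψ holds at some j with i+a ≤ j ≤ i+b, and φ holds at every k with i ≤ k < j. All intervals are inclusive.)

4

Evaluate at each i in [0,6]:
  i=0: ✓ (rhs at j=0)
  i=1: ✓ (rhs at j=1)
  i=2: ✗ (lhs fails at k=2 before rhs at j=4)
  i=3: ✗ (lhs fails at k=3 before rhs at j=4)
  i=4: ✓ (rhs at j=4)
  i=5: ✗ (lhs fails at k=5 before rhs at j=6)
  i=6: ✓ (rhs at j=6)
Positions where it holds: {0, 1, 4, 6} → 4.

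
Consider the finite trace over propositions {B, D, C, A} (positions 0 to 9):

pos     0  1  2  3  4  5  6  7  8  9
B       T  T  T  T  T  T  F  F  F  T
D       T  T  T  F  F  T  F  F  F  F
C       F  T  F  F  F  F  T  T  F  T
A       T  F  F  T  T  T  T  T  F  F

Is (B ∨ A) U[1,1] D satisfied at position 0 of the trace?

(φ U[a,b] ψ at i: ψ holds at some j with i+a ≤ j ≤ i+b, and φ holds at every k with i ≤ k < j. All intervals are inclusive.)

Need some j in [1,1] with D, and (B ∨ A) at every k in [0,j-1].
  j=1: D holds; (B ∨ A) holds at every k in [0,0] → satisfied.

Yes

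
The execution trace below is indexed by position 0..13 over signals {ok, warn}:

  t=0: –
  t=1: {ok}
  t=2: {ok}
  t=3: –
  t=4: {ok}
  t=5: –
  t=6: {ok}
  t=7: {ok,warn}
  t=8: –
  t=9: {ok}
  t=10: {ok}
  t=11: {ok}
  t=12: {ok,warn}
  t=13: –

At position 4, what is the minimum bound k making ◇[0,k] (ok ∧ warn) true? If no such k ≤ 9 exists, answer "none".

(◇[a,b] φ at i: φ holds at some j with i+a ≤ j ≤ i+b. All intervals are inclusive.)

3

Scan j = 4,5,… for (ok ∧ warn):
  j=4: fails
  j=5: fails
  j=6: fails
  j=7: holds
First hit at j=7, so smallest k = 7-4 = 3.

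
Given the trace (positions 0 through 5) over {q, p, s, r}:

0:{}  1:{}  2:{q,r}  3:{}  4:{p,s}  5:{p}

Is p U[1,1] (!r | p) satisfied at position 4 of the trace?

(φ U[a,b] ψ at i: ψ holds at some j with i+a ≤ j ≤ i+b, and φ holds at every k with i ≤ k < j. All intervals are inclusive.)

Holds

Need some j in [5,5] with (!r | p), and p at every k in [4,j-1].
  j=5: (!r | p) holds; p holds at every k in [4,4] → satisfied.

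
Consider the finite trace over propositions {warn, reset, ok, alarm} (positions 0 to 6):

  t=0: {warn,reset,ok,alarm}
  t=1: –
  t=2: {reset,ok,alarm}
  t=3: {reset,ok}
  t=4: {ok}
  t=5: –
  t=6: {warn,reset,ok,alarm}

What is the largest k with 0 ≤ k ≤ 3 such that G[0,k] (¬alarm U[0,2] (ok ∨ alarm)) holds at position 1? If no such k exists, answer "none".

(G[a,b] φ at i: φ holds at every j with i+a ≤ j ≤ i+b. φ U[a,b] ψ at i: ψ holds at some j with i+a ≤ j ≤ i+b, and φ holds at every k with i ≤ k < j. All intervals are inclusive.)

(¬alarm U[0,2] (ok ∨ alarm)) must hold from j=1 onward; find where it first fails.
  j=1: holds
  j=2: holds
  j=3: holds
  j=4: holds
Holds through j=4; largest k = 3.

3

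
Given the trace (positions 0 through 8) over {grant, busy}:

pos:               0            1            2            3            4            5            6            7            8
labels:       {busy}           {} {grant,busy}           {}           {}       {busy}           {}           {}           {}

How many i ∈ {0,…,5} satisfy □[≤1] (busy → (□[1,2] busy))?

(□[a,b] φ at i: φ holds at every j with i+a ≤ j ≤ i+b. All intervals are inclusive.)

1

Evaluate at each i in [0,5]:
  i=0: ✗ (fails at j=0)
  i=1: ✗ (fails at j=2)
  i=2: ✗ (fails at j=2)
  i=3: ✓ (all of [3,4])
  i=4: ✗ (fails at j=5)
  i=5: ✗ (fails at j=5)
Positions where it holds: {3} → 1.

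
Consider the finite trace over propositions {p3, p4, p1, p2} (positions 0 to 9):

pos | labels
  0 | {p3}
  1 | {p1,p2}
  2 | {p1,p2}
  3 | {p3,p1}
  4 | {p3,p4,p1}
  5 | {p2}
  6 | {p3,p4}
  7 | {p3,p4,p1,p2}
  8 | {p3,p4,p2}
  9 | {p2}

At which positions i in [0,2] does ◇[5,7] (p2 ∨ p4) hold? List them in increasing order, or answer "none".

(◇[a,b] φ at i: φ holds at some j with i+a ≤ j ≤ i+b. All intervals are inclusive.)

0, 1, 2

Evaluate at each i in [0,2]:
  i=0: ✓ (witness j=5)
  i=1: ✓ (witness j=6)
  i=2: ✓ (witness j=7)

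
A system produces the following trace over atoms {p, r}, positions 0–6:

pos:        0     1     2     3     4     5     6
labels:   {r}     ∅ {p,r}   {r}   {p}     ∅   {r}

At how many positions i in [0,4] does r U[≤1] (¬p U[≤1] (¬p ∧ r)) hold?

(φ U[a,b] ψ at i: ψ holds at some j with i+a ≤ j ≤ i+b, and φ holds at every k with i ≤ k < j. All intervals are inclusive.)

3

Evaluate at each i in [0,4]:
  i=0: ✓ (rhs at j=0)
  i=1: ✗ (no rhs in [1,2])
  i=2: ✓ (rhs at j=3; lhs holds on [2,2])
  i=3: ✓ (rhs at j=3)
  i=4: ✗ (lhs fails at k=4 before rhs at j=5)
Positions where it holds: {0, 2, 3} → 3.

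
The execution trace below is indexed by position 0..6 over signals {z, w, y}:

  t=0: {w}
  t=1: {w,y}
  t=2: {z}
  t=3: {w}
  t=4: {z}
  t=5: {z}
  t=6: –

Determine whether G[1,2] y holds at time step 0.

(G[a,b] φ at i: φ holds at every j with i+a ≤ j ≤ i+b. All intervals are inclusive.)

Check y at every j in [1,2]:
  j=1: true
  j=2: false
Fails at j=2 → formula fails.

Does not hold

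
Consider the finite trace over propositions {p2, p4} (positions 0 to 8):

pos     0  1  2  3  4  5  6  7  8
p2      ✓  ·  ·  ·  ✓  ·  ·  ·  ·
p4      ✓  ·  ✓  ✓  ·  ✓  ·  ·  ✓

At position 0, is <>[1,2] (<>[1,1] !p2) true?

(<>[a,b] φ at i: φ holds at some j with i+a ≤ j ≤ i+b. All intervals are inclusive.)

True

Check <>[1,1] !p2 at each j in [1,2]:
  j=1: holds (witness at 2)
  j=2: holds (witness at 3)
Found at j=1 → formula holds.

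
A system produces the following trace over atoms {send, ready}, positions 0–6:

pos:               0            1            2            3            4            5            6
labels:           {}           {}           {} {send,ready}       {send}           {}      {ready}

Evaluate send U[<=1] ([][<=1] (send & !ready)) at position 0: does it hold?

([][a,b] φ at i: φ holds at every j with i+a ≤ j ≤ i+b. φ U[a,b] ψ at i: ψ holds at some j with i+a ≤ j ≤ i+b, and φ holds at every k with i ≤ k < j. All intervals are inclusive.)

Need some j in [0,1] with [][<=1] (send & !ready), and send at every k in [0,j-1].
  j=0: [][<=1] (send & !ready) — fails at 0.
  j=1: [][<=1] (send & !ready) — fails at 1.
No j in the window works → until fails.

Does not hold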